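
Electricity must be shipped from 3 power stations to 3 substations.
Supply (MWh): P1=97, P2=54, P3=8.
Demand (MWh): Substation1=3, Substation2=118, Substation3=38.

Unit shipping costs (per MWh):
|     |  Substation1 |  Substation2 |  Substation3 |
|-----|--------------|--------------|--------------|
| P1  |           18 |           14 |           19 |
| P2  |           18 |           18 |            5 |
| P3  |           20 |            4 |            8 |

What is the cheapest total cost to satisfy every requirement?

1868

One minimum-cost allocation:
  P1->Substation2: 97 × 14 = 1358
  P2->Substation1: 3 × 18 = 54
  P2->Substation2: 13 × 18 = 234
  P2->Substation3: 38 × 5 = 190
  P3->Substation2: 8 × 4 = 32
Total = 1358 + 54 + 234 + 190 + 32 = 1868.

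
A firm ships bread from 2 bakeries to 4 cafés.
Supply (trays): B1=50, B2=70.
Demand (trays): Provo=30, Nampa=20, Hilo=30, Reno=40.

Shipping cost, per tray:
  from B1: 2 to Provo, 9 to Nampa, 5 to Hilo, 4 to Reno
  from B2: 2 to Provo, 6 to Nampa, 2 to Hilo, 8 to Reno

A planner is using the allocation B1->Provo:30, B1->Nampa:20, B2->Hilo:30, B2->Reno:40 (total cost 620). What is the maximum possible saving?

Current plan cost = 30·2 + 20·9 + 30·2 + 40·8 = 620.
Optimal plan:
  B1 to Provo: 10 trays
  B1 to Reno: 40 trays
  B2 to Provo: 20 trays
  B2 to Nampa: 20 trays
  B2 to Hilo: 30 trays
Optimal cost = 400.
Saving = 620 − 400 = 220.

220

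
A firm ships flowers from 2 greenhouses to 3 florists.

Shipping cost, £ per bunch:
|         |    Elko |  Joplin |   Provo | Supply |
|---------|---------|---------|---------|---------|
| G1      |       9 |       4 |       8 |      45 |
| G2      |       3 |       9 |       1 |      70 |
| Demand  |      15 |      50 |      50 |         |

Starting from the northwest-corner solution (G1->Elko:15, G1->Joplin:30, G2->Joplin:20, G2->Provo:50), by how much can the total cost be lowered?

Current plan cost = 15·9 + 30·4 + 20·9 + 50·1 = £485.
Optimal plan:
  G1→Joplin: 45 bunches
  G2→Elko: 15 bunches
  G2→Joplin: 5 bunches
  G2→Provo: 50 bunches
Optimal cost = £320.
Saving = 485 − 320 = £165.

165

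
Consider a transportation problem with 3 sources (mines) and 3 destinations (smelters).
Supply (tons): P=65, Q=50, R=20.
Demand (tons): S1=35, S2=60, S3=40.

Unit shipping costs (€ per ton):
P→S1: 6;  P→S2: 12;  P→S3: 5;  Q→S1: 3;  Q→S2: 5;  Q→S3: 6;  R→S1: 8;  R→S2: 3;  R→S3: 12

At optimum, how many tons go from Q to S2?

40

Solving gives:
  P->S1: 25 × €6 = €150
  P->S3: 40 × €5 = €200
  Q->S1: 10 × €3 = €30
  Q->S2: 40 × €5 = €200
  R->S2: 20 × €3 = €60
Total cost = €640.
So Q→S2 carries 40 tons.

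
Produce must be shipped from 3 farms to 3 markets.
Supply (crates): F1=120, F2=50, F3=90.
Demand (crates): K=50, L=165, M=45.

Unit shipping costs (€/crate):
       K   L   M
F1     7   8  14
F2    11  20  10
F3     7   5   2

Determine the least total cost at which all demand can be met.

A cheapest plan:
  F1–L: 120 × €8 = €960
  F2–K: 50 × €11 = €550
  F3–L: 45 × €5 = €225
  F3–M: 45 × €2 = €90
Total = 960 + 550 + 225 + 90 = €1825.

1825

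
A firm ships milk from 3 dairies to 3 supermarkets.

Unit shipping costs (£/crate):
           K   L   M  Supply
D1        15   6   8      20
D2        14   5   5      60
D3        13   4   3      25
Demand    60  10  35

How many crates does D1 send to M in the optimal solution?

Solving gives:
  D1–K: 10 × £15 = £150
  D1–L: 10 × £6 = £60
  D2–K: 50 × £14 = £700
  D2–M: 10 × £5 = £50
  D3–M: 25 × £3 = £75
Total cost = £1035.
The route D1→M is not used.

0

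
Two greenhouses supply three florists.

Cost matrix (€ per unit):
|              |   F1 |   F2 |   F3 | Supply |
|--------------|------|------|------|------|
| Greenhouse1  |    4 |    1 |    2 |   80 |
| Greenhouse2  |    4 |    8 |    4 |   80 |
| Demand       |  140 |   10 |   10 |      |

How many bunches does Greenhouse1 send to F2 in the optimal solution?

10

Solving gives:
  Greenhouse1 to F1: 60 × €4 = €240
  Greenhouse1 to F2: 10 × €1 = €10
  Greenhouse1 to F3: 10 × €2 = €20
  Greenhouse2 to F1: 80 × €4 = €320
Total cost = €590.
So Greenhouse1→F2 carries 10 bunches.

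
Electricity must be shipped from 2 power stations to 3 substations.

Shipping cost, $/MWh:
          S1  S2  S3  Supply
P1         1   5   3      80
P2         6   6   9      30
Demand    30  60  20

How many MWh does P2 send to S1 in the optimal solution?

Optimal shipments:
  P1->S1: 30 MWh
  P1->S2: 30 MWh
  P1->S3: 20 MWh
  P2->S2: 30 MWh
Total cost = $420.
The route P2→S1 is not used.

0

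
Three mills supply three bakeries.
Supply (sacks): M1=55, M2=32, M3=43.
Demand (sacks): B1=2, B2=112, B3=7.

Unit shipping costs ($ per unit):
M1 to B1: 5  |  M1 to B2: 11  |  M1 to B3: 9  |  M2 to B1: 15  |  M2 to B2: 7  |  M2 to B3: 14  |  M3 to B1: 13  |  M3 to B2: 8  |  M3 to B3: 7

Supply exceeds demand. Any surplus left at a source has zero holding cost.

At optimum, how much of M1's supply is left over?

Minimum-cost shipments:
  M1->B1: 2 × $5 = $10
  M1->B2: 37 × $11 = $407
  M1->B3: 7 × $9 = $63
  M2->B2: 32 × $7 = $224
  M3->B2: 43 × $8 = $344
Total cost = $1048.
M1 ships 46 of its 55, leaving 9.

9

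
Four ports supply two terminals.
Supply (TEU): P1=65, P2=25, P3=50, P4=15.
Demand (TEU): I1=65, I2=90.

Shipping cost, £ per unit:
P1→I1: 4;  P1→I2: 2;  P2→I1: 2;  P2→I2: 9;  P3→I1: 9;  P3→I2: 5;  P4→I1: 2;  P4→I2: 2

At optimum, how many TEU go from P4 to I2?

0

The minimum-cost plan:
  P1->I1: 25 × £4 = £100
  P1->I2: 40 × £2 = £80
  P2->I1: 25 × £2 = £50
  P3->I2: 50 × £5 = £250
  P4->I1: 15 × £2 = £30
Total cost = £510.
The route P4→I2 is not used.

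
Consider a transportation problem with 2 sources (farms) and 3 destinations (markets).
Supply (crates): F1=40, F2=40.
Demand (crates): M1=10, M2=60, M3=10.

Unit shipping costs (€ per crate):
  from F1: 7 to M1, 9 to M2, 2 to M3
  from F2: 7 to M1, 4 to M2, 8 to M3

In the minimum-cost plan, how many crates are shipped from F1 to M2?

Optimal shipments:
  F1–M1: 10 × €7 = €70
  F1–M2: 20 × €9 = €180
  F1–M3: 10 × €2 = €20
  F2–M2: 40 × €4 = €160
Total cost = €430.
So F1→M2 carries 20 crates.

20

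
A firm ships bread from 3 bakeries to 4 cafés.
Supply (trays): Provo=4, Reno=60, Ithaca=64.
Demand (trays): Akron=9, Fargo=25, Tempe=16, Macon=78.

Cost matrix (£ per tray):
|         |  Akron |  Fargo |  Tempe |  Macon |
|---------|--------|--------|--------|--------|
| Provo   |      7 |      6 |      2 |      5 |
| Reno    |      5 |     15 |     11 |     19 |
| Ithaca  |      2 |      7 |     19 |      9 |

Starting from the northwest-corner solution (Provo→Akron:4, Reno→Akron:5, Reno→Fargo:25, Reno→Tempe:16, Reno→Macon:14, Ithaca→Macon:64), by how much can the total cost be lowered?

64

Current plan cost = 4·7 + 5·5 + 25·15 + 16·11 + 14·19 + 64·9 = £1446.
Optimal plan:
  Provo–Macon: 4 × £5 = £20
  Reno–Akron: 9 × £5 = £45
  Reno–Fargo: 25 × £15 = £375
  Reno–Tempe: 16 × £11 = £176
  Reno–Macon: 10 × £19 = £190
  Ithaca–Macon: 64 × £9 = £576
Optimal cost = £1382.
Saving = 1446 − 1382 = £64.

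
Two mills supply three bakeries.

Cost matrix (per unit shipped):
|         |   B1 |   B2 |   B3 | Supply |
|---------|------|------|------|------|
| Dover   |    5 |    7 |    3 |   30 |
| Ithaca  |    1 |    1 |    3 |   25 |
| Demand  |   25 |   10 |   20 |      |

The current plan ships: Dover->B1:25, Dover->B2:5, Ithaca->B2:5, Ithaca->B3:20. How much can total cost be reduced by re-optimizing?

Current plan cost = 25·5 + 5·7 + 5·1 + 20·3 = 225.
Optimal plan:
  Dover→B1: 10 × 5 = 50
  Dover→B3: 20 × 3 = 60
  Ithaca→B1: 15 × 1 = 15
  Ithaca→B2: 10 × 1 = 10
Optimal cost = 135.
Saving = 225 − 135 = 90.

90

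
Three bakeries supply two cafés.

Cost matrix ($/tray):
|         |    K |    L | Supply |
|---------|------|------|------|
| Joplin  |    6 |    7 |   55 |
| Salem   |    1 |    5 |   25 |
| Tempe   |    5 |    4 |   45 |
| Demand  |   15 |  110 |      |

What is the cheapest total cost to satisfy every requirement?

630

An optimal shipping plan:
  Joplin–L: 55 trays
  Salem–K: 15 trays
  Salem–L: 10 trays
  Tempe–L: 45 trays
Total cost = $630.
(Supply check: Joplin ships 55; Salem ships 25; Tempe ships 45.)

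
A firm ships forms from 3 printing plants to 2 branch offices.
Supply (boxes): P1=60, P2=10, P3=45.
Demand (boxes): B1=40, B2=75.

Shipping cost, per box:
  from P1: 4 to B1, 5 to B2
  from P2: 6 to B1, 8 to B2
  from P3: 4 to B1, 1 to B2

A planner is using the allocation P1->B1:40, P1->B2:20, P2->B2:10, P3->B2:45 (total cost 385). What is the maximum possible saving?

Current plan cost = 40·4 + 20·5 + 10·8 + 45·1 = 385.
Optimal plan:
  P1→B1: 30 × 4 = 120
  P1→B2: 30 × 5 = 150
  P2→B1: 10 × 6 = 60
  P3→B2: 45 × 1 = 45
Optimal cost = 375.
Saving = 385 − 375 = 10.

10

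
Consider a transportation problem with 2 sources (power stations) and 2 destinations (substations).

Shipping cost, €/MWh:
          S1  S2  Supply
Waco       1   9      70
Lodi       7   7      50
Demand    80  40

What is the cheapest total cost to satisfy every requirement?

420

An optimal shipping plan:
  Waco–S1: 70 × €1 = €70
  Lodi–S1: 10 × €7 = €70
  Lodi–S2: 40 × €7 = €280
Total = 70 + 70 + 280 = €420.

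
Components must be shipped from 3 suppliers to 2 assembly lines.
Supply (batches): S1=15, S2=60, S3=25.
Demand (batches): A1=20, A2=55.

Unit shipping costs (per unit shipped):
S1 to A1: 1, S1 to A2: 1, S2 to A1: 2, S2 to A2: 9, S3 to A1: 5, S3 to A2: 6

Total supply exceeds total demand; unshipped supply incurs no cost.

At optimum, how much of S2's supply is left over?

An optimal plan:
  S1→A2: 15 × 1 = 15
  S2→A1: 20 × 2 = 40
  S2→A2: 15 × 9 = 135
  S3→A2: 25 × 6 = 150
Total cost = 340.
S2 ships 35 of its 60, leaving 25.

25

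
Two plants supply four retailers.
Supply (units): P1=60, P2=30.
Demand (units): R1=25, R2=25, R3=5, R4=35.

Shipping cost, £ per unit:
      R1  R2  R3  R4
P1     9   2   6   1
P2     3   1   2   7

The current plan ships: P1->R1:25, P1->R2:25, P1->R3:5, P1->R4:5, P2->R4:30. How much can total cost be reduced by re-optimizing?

350

Current plan cost = 25·9 + 25·2 + 5·6 + 5·1 + 30·7 = £520.
Optimal plan:
  P1–R2: 25 × £2 = £50
  P1–R4: 35 × £1 = £35
  P2–R1: 25 × £3 = £75
  P2–R3: 5 × £2 = £10
Optimal cost = £170.
Saving = 520 − 170 = £350.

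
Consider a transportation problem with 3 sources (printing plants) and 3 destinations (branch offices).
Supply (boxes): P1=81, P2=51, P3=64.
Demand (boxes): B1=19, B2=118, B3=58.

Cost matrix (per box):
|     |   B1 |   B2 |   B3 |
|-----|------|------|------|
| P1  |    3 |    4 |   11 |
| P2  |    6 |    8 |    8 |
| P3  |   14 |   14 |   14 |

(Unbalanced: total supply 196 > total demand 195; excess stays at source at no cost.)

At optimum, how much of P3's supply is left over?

Minimum-cost shipments:
  P1→B2: 81 × 4 = 324
  P2→B1: 19 × 6 = 114
  P2→B2: 32 × 8 = 256
  P3→B2: 5 × 14 = 70
  P3→B3: 58 × 14 = 812
Total cost = 1576.
P3 ships 63 of its 64, leaving 1.

1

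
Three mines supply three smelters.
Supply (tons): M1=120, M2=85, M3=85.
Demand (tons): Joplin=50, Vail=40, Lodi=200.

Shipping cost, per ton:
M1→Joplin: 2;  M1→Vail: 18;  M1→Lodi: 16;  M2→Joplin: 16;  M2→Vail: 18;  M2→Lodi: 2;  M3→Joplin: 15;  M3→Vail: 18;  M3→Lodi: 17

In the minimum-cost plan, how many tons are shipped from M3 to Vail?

Optimal shipments:
  M1–Joplin: 50 tons
  M1–Lodi: 70 tons
  M2–Lodi: 85 tons
  M3–Vail: 40 tons
  M3–Lodi: 45 tons
Total cost = 2875.
So M3→Vail carries 40 tons.

40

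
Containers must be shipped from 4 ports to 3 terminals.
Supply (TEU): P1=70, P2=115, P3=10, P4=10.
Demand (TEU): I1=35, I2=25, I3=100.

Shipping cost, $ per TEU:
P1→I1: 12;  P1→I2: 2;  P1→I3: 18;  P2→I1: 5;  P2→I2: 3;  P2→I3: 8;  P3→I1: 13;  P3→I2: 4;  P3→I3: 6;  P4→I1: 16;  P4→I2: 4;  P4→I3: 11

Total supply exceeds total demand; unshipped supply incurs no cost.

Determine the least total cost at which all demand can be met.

1035

An optimal shipping plan:
  P1->I2: 25 × $2 = $50
  P2->I1: 35 × $5 = $175
  P2->I3: 80 × $8 = $640
  P3->I3: 10 × $6 = $60
  P4->I3: 10 × $11 = $110
Total = 50 + 175 + 640 + 60 + 110 = $1035.
(Supply check: P1 ships 25; P2 ships 115; P3 ships 10; P4 ships 10.)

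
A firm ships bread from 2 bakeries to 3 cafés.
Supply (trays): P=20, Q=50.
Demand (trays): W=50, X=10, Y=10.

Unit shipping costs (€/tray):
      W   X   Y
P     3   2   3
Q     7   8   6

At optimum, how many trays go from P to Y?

Optimal shipments:
  P→W: 10 trays
  P→X: 10 trays
  Q→W: 40 trays
  Q→Y: 10 trays
Total cost = €390.
The route P→Y is not used.

0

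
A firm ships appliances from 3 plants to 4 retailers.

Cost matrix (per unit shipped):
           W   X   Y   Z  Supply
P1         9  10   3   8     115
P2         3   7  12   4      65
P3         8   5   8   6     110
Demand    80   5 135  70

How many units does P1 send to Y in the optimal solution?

115

The minimum-cost plan:
  P1→Y: 115 × 3 = 345
  P2→W: 65 × 3 = 195
  P3→W: 15 × 8 = 120
  P3→X: 5 × 5 = 25
  P3→Y: 20 × 8 = 160
  P3→Z: 70 × 6 = 420
Total cost = 1265.
So P1→Y carries 115 units.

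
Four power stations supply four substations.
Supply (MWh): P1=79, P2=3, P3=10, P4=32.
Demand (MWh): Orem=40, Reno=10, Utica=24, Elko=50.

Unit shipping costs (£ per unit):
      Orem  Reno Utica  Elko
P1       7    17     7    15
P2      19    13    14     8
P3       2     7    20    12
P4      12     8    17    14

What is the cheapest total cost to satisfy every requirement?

1185

A cheapest plan:
  P1–Orem: 30 × £7 = £210
  P1–Utica: 24 × £7 = £168
  P1–Elko: 25 × £15 = £375
  P2–Elko: 3 × £8 = £24
  P3–Orem: 10 × £2 = £20
  P4–Reno: 10 × £8 = £80
  P4–Elko: 22 × £14 = £308
Total = 210 + 168 + 375 + 24 + 20 + 80 + 308 = £1185.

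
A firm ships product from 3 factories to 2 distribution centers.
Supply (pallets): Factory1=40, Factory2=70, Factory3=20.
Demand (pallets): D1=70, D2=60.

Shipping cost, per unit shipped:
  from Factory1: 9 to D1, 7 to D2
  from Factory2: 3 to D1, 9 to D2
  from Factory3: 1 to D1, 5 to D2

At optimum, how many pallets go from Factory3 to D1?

Solving gives:
  Factory1→D2: 40 pallets
  Factory2→D1: 70 pallets
  Factory3→D2: 20 pallets
Total cost = 590.
The route Factory3→D1 is not used.

0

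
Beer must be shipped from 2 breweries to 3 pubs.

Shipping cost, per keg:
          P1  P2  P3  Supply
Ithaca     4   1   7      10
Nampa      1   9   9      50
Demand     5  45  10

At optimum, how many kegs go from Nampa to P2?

35

Optimal shipments:
  Ithaca→P2: 10 × 1 = 10
  Nampa→P1: 5 × 1 = 5
  Nampa→P2: 35 × 9 = 315
  Nampa→P3: 10 × 9 = 90
Total cost = 420.
So Nampa→P2 carries 35 kegs.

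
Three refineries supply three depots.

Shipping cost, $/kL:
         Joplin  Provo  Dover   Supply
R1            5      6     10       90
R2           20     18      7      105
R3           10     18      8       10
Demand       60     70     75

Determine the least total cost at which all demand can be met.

A cheapest plan:
  R1 to Joplin: 50 × $5 = $250
  R1 to Provo: 40 × $6 = $240
  R2 to Provo: 30 × $18 = $540
  R2 to Dover: 75 × $7 = $525
  R3 to Joplin: 10 × $10 = $100
Total = 250 + 240 + 540 + 525 + 100 = $1655.

1655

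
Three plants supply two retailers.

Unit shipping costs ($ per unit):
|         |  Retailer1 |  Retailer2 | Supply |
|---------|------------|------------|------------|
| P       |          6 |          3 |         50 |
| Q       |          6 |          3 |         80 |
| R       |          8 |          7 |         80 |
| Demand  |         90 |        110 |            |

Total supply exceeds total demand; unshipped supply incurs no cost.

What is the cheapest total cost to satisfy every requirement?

An optimal shipping plan:
  P→Retailer2: 50 × $3 = $150
  Q→Retailer1: 20 × $6 = $120
  Q→Retailer2: 60 × $3 = $180
  R→Retailer1: 70 × $8 = $560
Total = 150 + 120 + 180 + 560 = $1010.
(Supply check: P ships 50; Q ships 80; R ships 70.)

1010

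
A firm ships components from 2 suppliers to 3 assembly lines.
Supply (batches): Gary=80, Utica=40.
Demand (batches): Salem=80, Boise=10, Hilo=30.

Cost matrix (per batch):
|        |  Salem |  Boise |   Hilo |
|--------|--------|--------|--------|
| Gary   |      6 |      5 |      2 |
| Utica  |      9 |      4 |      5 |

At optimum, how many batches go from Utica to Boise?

10

Solving gives:
  Gary to Salem: 50 × 6 = 300
  Gary to Hilo: 30 × 2 = 60
  Utica to Salem: 30 × 9 = 270
  Utica to Boise: 10 × 4 = 40
Total cost = 670.
So Utica→Boise carries 10 batches.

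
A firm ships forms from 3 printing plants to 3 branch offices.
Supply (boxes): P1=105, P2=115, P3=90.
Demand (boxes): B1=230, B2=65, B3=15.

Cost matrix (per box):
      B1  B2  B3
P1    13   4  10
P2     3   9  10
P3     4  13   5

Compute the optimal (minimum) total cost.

1440

A cheapest plan:
  P1->B1: 25 × 13 = 325
  P1->B2: 65 × 4 = 260
  P1->B3: 15 × 10 = 150
  P2->B1: 115 × 3 = 345
  P3->B1: 90 × 4 = 360
Total = 325 + 260 + 150 + 345 + 360 = 1440.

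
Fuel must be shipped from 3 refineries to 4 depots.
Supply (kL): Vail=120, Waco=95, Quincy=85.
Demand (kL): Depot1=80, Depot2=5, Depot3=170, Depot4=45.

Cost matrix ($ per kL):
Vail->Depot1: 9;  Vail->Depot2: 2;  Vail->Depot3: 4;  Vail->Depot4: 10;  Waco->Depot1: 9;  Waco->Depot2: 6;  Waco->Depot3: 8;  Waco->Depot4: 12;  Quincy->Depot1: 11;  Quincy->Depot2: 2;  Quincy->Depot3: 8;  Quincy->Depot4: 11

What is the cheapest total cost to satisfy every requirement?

2105

One minimum-cost allocation:
  Vail–Depot3: 120 × $4 = $480
  Waco–Depot1: 80 × $9 = $720
  Waco–Depot3: 15 × $8 = $120
  Quincy–Depot2: 5 × $2 = $10
  Quincy–Depot3: 35 × $8 = $280
  Quincy–Depot4: 45 × $11 = $495
Total = 480 + 720 + 120 + 10 + 280 + 495 = $2105.
(Supply check: Vail ships 120; Waco ships 95; Quincy ships 85.)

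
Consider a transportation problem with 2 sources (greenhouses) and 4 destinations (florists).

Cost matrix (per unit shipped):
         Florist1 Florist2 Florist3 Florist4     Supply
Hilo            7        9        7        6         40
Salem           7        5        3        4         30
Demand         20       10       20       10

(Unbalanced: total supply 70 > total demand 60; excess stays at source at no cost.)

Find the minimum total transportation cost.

310

An optimal shipping plan:
  Hilo–Florist1: 20 bunches
  Hilo–Florist4: 10 bunches
  Salem–Florist2: 10 bunches
  Salem–Florist3: 20 bunches
Total cost = 310.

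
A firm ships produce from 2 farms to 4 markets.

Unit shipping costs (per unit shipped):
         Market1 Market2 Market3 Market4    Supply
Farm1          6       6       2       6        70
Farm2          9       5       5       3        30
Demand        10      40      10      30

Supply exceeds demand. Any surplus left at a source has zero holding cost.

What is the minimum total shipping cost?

Optimal allocation:
  Farm1->Market1: 10 × 6 = 60
  Farm1->Market2: 40 × 6 = 240
  Farm1->Market3: 10 × 2 = 20
  Farm2->Market4: 30 × 3 = 90
Total = 60 + 240 + 20 + 90 = 410.

410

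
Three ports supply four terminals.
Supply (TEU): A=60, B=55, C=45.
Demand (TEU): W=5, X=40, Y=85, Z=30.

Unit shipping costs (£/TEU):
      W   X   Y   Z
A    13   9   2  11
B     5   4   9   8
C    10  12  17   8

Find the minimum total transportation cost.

An optimal shipping plan:
  A–Y: 60 × £2 = £120
  B–X: 40 × £4 = £160
  B–Y: 15 × £9 = £135
  C–W: 5 × £10 = £50
  C–Y: 10 × £17 = £170
  C–Z: 30 × £8 = £240
Total = 120 + 160 + 135 + 50 + 170 + 240 = £875.

875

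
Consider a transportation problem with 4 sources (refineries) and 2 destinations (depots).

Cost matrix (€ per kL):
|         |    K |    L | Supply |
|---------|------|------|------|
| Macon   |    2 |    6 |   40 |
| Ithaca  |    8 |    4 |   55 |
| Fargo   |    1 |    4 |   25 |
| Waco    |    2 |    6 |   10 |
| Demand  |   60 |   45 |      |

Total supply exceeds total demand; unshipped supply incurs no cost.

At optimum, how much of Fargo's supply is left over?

0

Minimum-cost shipments:
  Macon->K: 25 × €2 = €50
  Ithaca->L: 45 × €4 = €180
  Fargo->K: 25 × €1 = €25
  Waco->K: 10 × €2 = €20
Total cost = €275.
Fargo ships 25 of its 25, leaving 0.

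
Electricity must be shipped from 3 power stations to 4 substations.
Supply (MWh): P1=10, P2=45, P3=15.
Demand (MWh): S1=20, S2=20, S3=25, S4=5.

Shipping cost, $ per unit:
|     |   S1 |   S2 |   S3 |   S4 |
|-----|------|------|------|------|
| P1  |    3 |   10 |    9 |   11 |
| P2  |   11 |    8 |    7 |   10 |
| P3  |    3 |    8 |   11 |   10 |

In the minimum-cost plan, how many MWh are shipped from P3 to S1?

10

Optimal shipments:
  P1->S1: 10 MWh
  P2->S2: 20 MWh
  P2->S3: 25 MWh
  P3->S1: 10 MWh
  P3->S4: 5 MWh
Total cost = $445.
So P3→S1 carries 10 MWh.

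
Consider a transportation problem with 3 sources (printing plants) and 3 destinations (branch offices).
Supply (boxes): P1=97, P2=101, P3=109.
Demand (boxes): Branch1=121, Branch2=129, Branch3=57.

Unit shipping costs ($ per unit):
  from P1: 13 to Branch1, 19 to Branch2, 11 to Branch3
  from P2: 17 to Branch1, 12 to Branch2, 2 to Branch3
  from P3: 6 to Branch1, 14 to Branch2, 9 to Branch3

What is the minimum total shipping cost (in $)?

3067

An optimal shipping plan:
  P1–Branch1: 12 boxes
  P1–Branch2: 85 boxes
  P2–Branch2: 44 boxes
  P2–Branch3: 57 boxes
  P3–Branch1: 109 boxes
Total cost = $3067.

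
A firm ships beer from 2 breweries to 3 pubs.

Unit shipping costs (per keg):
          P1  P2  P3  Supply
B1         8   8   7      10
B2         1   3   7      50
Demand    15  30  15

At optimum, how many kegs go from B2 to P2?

Optimal shipments:
  B1->P3: 10 × 7 = 70
  B2->P1: 15 × 1 = 15
  B2->P2: 30 × 3 = 90
  B2->P3: 5 × 7 = 35
Total cost = 210.
So B2→P2 carries 30 kegs.

30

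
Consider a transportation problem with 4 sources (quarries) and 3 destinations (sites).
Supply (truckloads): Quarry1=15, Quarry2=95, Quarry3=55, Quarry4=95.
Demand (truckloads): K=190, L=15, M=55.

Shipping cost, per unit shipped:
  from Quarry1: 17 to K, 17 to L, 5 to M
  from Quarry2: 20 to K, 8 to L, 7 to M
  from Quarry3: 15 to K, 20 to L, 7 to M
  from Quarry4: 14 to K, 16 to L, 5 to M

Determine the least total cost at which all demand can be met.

3415

An optimal shipping plan:
  Quarry1–K: 15 × 17 = 255
  Quarry2–K: 25 × 20 = 500
  Quarry2–L: 15 × 8 = 120
  Quarry2–M: 55 × 7 = 385
  Quarry3–K: 55 × 15 = 825
  Quarry4–K: 95 × 14 = 1330
Total = 255 + 500 + 120 + 385 + 825 + 1330 = 3415.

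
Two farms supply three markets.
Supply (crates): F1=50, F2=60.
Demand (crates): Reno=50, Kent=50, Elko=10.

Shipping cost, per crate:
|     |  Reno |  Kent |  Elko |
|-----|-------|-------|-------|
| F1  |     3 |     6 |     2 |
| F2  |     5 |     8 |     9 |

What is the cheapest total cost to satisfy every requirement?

590

A cheapest plan:
  F1→Reno: 40 × 3 = 120
  F1→Elko: 10 × 2 = 20
  F2→Reno: 10 × 5 = 50
  F2→Kent: 50 × 8 = 400
Total = 120 + 20 + 50 + 400 = 590.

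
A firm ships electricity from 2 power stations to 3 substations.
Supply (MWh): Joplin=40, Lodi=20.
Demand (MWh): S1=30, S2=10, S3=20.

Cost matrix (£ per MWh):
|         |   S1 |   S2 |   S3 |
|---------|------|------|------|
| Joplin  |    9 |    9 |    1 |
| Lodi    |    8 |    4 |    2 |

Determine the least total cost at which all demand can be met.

320

A cheapest plan:
  Joplin–S1: 20 × £9 = £180
  Joplin–S3: 20 × £1 = £20
  Lodi–S1: 10 × £8 = £80
  Lodi–S2: 10 × £4 = £40
Total = 180 + 20 + 80 + 40 = £320.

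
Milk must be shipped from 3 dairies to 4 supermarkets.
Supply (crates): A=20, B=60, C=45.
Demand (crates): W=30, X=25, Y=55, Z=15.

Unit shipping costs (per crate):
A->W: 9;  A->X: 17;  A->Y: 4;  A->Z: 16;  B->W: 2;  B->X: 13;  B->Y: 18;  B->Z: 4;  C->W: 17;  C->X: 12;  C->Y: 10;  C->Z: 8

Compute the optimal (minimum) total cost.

Optimal allocation:
  A to Y: 20 × 4 = 80
  B to W: 30 × 2 = 60
  B to X: 15 × 13 = 195
  B to Z: 15 × 4 = 60
  C to X: 10 × 12 = 120
  C to Y: 35 × 10 = 350
Total = 80 + 60 + 195 + 60 + 120 + 350 = 865.

865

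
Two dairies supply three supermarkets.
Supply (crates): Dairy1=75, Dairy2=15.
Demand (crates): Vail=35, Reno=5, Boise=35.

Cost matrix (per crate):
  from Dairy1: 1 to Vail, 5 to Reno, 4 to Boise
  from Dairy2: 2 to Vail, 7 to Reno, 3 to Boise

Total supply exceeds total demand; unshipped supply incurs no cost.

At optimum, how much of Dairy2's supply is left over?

An optimal plan:
  Dairy1–Vail: 35 × 1 = 35
  Dairy1–Reno: 5 × 5 = 25
  Dairy1–Boise: 20 × 4 = 80
  Dairy2–Boise: 15 × 3 = 45
Total cost = 185.
Dairy2 ships 15 of its 15, leaving 0.

0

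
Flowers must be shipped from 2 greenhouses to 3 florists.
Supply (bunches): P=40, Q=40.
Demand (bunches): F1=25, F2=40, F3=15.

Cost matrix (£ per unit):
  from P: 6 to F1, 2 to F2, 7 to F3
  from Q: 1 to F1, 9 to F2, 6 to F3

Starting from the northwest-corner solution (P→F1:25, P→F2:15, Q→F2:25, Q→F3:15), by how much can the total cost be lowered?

Current plan cost = 25·6 + 15·2 + 25·9 + 15·6 = £495.
Optimal plan:
  P->F2: 40 × £2 = £80
  Q->F1: 25 × £1 = £25
  Q->F3: 15 × £6 = £90
Optimal cost = £195.
Saving = 495 − 195 = £300.

300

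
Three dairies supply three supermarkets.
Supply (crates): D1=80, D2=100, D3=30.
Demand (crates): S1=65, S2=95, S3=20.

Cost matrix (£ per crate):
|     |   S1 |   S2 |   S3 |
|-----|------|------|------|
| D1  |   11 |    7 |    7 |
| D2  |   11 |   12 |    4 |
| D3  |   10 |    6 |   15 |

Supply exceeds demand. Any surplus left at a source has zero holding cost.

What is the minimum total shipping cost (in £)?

1430

A cheapest plan:
  D1 to S2: 80 × £7 = £560
  D2 to S1: 50 × £11 = £550
  D2 to S3: 20 × £4 = £80
  D3 to S1: 15 × £10 = £150
  D3 to S2: 15 × £6 = £90
Total = 560 + 550 + 80 + 150 + 90 = £1430.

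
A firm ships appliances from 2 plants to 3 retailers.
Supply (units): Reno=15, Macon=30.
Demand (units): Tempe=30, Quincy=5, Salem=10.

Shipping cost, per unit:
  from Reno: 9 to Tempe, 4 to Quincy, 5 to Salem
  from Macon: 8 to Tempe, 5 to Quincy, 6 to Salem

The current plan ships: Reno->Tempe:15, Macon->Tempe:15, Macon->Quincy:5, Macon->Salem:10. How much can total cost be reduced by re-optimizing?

Current plan cost = 15·9 + 15·8 + 5·5 + 10·6 = 340.
Optimal plan:
  Reno–Quincy: 5 × 4 = 20
  Reno–Salem: 10 × 5 = 50
  Macon–Tempe: 30 × 8 = 240
Optimal cost = 310.
Saving = 340 − 310 = 30.

30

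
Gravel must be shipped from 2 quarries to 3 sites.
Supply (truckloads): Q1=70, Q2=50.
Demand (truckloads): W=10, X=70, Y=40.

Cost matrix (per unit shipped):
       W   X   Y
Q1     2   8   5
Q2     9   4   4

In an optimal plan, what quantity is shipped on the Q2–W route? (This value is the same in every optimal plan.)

Solving gives:
  Q1–W: 10 × 2 = 20
  Q1–X: 20 × 8 = 160
  Q1–Y: 40 × 5 = 200
  Q2–X: 50 × 4 = 200
Total cost = 580.
The route Q2→W is not used.

0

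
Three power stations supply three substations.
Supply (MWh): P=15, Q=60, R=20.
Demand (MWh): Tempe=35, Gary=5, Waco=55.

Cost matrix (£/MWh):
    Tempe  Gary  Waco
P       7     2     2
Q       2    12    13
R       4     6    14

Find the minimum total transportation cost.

One minimum-cost allocation:
  P→Waco: 15 × £2 = £30
  Q→Tempe: 35 × £2 = £70
  Q→Waco: 25 × £13 = £325
  R→Gary: 5 × £6 = £30
  R→Waco: 15 × £14 = £210
Total = 30 + 70 + 325 + 30 + 210 = £665.

665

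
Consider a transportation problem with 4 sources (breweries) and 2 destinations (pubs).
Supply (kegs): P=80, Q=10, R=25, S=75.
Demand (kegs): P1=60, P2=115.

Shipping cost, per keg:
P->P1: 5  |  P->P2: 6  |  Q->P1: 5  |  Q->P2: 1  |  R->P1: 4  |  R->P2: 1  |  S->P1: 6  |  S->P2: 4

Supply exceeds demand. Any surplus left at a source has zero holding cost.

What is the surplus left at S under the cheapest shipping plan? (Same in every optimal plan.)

Minimum-cost shipments:
  P→P1: 60 × 5 = 300
  P→P2: 5 × 6 = 30
  Q→P2: 10 × 1 = 10
  R→P2: 25 × 1 = 25
  S→P2: 75 × 4 = 300
Total cost = 665.
S ships 75 of its 75, leaving 0.

0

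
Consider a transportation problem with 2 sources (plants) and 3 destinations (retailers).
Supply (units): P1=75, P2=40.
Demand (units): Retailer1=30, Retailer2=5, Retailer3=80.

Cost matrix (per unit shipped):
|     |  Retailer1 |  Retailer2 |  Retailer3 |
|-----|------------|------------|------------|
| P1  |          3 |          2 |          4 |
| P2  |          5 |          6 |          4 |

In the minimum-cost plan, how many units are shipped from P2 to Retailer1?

The minimum-cost plan:
  P1–Retailer1: 30 × 3 = 90
  P1–Retailer2: 5 × 2 = 10
  P1–Retailer3: 40 × 4 = 160
  P2–Retailer3: 40 × 4 = 160
Total cost = 420.
The route P2→Retailer1 is not used.

0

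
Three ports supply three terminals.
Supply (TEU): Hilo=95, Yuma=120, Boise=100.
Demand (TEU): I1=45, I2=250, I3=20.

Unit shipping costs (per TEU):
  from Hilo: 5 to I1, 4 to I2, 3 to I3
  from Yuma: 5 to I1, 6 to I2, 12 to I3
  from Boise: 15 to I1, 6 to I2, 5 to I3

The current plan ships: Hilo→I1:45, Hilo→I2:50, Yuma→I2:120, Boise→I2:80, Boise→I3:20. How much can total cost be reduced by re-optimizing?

90

Current plan cost = 45·5 + 50·4 + 120·6 + 80·6 + 20·5 = 1725.
Optimal plan:
  Hilo to I2: 75 × 4 = 300
  Hilo to I3: 20 × 3 = 60
  Yuma to I1: 45 × 5 = 225
  Yuma to I2: 75 × 6 = 450
  Boise to I2: 100 × 6 = 600
Optimal cost = 1635.
Saving = 1725 − 1635 = 90.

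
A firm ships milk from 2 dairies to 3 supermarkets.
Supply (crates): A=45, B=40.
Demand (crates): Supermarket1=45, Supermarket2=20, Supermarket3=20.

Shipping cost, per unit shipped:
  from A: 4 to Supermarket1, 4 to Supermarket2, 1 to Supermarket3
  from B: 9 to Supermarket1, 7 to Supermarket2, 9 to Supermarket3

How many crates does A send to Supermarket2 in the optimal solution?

0

The minimum-cost plan:
  A to Supermarket1: 25 × 4 = 100
  A to Supermarket3: 20 × 1 = 20
  B to Supermarket1: 20 × 9 = 180
  B to Supermarket2: 20 × 7 = 140
Total cost = 440.
The route A→Supermarket2 is not used.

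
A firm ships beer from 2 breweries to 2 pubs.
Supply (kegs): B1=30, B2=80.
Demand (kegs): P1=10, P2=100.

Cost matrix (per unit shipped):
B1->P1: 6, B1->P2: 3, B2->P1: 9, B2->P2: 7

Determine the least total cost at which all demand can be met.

Optimal allocation:
  B1 to P2: 30 × 3 = 90
  B2 to P1: 10 × 9 = 90
  B2 to P2: 70 × 7 = 490
Total = 90 + 90 + 490 = 670.

670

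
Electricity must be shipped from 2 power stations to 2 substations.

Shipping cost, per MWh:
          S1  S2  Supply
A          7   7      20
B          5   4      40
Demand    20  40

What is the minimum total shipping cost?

An optimal shipping plan:
  A to S1: 20 MWh
  B to S2: 40 MWh
Total cost = 300.

300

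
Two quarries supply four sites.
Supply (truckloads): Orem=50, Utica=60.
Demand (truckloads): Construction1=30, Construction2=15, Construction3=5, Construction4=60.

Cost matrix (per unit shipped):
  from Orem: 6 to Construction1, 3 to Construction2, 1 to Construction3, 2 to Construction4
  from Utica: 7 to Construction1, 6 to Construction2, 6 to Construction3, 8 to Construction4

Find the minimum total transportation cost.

510

One minimum-cost allocation:
  Orem->Construction4: 50 × 2 = 100
  Utica->Construction1: 30 × 7 = 210
  Utica->Construction2: 15 × 6 = 90
  Utica->Construction3: 5 × 6 = 30
  Utica->Construction4: 10 × 8 = 80
Total = 100 + 210 + 90 + 30 + 80 = 510.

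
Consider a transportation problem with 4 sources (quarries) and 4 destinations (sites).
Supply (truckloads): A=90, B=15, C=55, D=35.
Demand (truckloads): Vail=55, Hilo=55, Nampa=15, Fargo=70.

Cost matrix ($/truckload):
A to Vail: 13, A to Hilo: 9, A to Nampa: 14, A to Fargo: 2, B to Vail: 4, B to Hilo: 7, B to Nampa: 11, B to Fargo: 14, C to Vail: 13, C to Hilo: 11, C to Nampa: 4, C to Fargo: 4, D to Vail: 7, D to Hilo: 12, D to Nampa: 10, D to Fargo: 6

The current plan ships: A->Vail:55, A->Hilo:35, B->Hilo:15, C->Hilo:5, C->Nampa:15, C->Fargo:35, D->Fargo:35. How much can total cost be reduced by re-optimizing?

465

Current plan cost = 55·13 + 35·9 + 15·7 + 5·11 + 15·4 + 35·4 + 35·6 = $1600.
Optimal plan:
  A to Hilo: 20 × $9 = $180
  A to Fargo: 70 × $2 = $140
  B to Vail: 15 × $4 = $60
  C to Vail: 5 × $13 = $65
  C to Hilo: 35 × $11 = $385
  C to Nampa: 15 × $4 = $60
  D to Vail: 35 × $7 = $245
Optimal cost = $1135.
Saving = 1600 − 1135 = $465.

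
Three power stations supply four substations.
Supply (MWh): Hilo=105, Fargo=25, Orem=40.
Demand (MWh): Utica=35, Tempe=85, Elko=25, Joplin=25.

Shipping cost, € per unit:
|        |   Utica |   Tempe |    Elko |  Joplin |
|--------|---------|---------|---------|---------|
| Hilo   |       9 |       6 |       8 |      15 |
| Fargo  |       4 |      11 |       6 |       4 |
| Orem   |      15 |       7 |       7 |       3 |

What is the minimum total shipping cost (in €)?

Optimal allocation:
  Hilo→Utica: 10 × €9 = €90
  Hilo→Tempe: 85 × €6 = €510
  Hilo→Elko: 10 × €8 = €80
  Fargo→Utica: 25 × €4 = €100
  Orem→Elko: 15 × €7 = €105
  Orem→Joplin: 25 × €3 = €75
Total = 90 + 510 + 80 + 100 + 105 + 75 = €960.
(Supply check: Hilo ships 105; Fargo ships 25; Orem ships 40.)

960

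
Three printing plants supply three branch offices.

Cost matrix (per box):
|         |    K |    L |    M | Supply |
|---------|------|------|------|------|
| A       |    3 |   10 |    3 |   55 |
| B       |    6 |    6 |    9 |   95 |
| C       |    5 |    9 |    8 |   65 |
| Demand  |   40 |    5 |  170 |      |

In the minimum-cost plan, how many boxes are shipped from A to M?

Optimal shipments:
  A→M: 55 × 3 = 165
  B→L: 5 × 6 = 30
  B→M: 90 × 9 = 810
  C→K: 40 × 5 = 200
  C→M: 25 × 8 = 200
Total cost = 1405.
So A→M carries 55 boxes.

55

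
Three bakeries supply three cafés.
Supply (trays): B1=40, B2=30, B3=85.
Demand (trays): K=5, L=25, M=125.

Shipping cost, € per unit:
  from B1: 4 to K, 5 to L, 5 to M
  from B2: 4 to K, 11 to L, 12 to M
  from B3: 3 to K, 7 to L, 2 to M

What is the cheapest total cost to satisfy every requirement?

A cheapest plan:
  B1→M: 40 trays
  B2→K: 5 trays
  B2→L: 25 trays
  B3→M: 85 trays
Total cost = €665.

665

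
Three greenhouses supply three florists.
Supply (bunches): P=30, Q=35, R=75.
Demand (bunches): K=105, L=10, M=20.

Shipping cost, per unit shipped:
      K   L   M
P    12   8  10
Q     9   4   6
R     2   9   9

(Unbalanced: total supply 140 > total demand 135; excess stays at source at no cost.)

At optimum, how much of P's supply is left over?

5

Minimum-cost shipments:
  P→K: 25 × 12 = 300
  Q→K: 5 × 9 = 45
  Q→L: 10 × 4 = 40
  Q→M: 20 × 6 = 120
  R→K: 75 × 2 = 150
Total cost = 655.
P ships 25 of its 30, leaving 5.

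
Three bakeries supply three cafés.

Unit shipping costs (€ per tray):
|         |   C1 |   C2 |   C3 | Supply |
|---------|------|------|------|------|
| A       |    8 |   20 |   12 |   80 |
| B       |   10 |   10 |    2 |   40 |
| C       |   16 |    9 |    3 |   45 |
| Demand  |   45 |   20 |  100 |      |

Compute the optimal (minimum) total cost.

Optimal allocation:
  A→C1: 45 × €8 = €360
  A→C3: 35 × €12 = €420
  B→C3: 40 × €2 = €80
  C→C2: 20 × €9 = €180
  C→C3: 25 × €3 = €75
Total = 360 + 420 + 80 + 180 + 75 = €1115.
(Supply check: A ships 80; B ships 40; C ships 45.)

1115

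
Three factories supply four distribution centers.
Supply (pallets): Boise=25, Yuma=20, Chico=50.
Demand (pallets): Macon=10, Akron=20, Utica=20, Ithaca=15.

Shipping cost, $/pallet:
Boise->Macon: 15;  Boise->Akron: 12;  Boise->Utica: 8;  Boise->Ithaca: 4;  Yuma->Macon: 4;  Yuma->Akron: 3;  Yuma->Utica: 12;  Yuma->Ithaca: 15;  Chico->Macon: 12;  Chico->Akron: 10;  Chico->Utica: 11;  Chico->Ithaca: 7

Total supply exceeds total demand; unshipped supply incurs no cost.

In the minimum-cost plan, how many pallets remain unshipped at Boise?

0

An optimal plan:
  Boise–Utica: 20 × $8 = $160
  Boise–Ithaca: 5 × $4 = $20
  Yuma–Macon: 10 × $4 = $40
  Yuma–Akron: 10 × $3 = $30
  Chico–Akron: 10 × $10 = $100
  Chico–Ithaca: 10 × $7 = $70
Total cost = $420.
Boise ships 25 of its 25, leaving 0.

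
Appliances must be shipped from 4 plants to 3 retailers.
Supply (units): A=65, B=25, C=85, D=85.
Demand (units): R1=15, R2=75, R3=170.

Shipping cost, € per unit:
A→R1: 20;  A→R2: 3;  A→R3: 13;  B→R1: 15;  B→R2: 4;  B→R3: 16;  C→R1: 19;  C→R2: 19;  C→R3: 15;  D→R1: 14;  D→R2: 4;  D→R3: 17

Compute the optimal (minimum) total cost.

One minimum-cost allocation:
  A→R3: 65 × €13 = €845
  B→R2: 5 × €4 = €20
  B→R3: 20 × €16 = €320
  C→R3: 85 × €15 = €1275
  D→R1: 15 × €14 = €210
  D→R2: 70 × €4 = €280
Total = 845 + 20 + 320 + 1275 + 210 + 280 = €2950.
(Supply check: A ships 65; B ships 25; C ships 85; D ships 85.)

2950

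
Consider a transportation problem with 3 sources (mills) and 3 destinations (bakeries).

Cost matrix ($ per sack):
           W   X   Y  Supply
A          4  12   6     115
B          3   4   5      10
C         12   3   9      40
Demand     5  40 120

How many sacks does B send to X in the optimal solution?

0

Optimal shipments:
  A to Y: 115 sacks
  B to W: 5 sacks
  B to Y: 5 sacks
  C to X: 40 sacks
Total cost = $850.
The route B→X is not used.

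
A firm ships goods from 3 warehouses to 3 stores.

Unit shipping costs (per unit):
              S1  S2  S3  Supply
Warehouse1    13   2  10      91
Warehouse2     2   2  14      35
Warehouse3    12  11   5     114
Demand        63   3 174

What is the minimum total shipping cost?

1610

A cheapest plan:
  Warehouse1 to S1: 28 × 13 = 364
  Warehouse1 to S2: 3 × 2 = 6
  Warehouse1 to S3: 60 × 10 = 600
  Warehouse2 to S1: 35 × 2 = 70
  Warehouse3 to S3: 114 × 5 = 570
Total = 364 + 6 + 600 + 70 + 570 = 1610.
(Supply check: Warehouse1 ships 91; Warehouse2 ships 35; Warehouse3 ships 114.)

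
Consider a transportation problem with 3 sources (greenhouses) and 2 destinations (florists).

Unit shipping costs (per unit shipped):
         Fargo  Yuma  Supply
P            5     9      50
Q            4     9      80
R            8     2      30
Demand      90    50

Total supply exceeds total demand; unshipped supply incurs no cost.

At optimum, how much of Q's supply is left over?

An optimal plan:
  P–Fargo: 10 bunches
  P–Yuma: 20 bunches
  Q–Fargo: 80 bunches
  R–Yuma: 30 bunches
Total cost = 610.
Q ships 80 of its 80, leaving 0.

0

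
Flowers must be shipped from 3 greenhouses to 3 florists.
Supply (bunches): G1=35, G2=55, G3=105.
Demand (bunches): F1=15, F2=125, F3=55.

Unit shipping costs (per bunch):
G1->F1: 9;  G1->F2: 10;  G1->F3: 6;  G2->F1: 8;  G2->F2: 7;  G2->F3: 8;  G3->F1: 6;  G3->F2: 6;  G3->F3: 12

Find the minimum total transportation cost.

A cheapest plan:
  G1–F3: 35 × 6 = 210
  G2–F2: 35 × 7 = 245
  G2–F3: 20 × 8 = 160
  G3–F1: 15 × 6 = 90
  G3–F2: 90 × 6 = 540
Total = 210 + 245 + 160 + 90 + 540 = 1245.

1245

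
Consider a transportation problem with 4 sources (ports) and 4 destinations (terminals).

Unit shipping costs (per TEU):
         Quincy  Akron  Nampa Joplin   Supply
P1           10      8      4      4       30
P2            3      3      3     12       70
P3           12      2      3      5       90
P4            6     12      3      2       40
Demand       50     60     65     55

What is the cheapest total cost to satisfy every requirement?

An optimal shipping plan:
  P1->Nampa: 15 × 4 = 60
  P1->Joplin: 15 × 4 = 60
  P2->Quincy: 50 × 3 = 150
  P2->Nampa: 20 × 3 = 60
  P3->Akron: 60 × 2 = 120
  P3->Nampa: 30 × 3 = 90
  P4->Joplin: 40 × 2 = 80
Total = 60 + 60 + 150 + 60 + 120 + 90 + 80 = 620.

620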